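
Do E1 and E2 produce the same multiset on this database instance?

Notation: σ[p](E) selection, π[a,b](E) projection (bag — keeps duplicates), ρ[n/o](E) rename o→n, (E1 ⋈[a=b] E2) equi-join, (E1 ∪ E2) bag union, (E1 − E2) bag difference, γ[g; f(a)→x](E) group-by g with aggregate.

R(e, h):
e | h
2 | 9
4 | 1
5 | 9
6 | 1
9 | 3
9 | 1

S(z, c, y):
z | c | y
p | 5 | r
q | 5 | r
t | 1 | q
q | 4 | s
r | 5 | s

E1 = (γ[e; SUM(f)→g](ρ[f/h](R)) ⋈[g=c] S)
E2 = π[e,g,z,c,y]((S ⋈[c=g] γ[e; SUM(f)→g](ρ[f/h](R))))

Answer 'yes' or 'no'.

E1 subexpression sizes:
  R → 6
  ρ[f/h](R) → 6
  γ[e; SUM(f)→g](ρ[f/h](R)) → 5
  S → 5
  (γ[e; SUM(f)→g](ρ[f/h](R)) ⋈[g=c] S) → 3
E2 subexpression sizes:
  S → 5
  R → 6
  ρ[f/h](R) → 6
  γ[e; SUM(f)→g](ρ[f/h](R)) → 5
  (S ⋈[c=g] γ[e; SUM(f)→g](ρ[f/h](R))) → 3
  π[e,g,z,c,y]((S ⋈[c=g] γ[e; SUM(f)→g](ρ[f/h](R)))) → 3

E1 and E2 produce the same multiset:
e | g | z | c | y
4 | 1 | t | 1 | q
6 | 1 | t | 1 | q
9 | 4 | q | 4 | s

yes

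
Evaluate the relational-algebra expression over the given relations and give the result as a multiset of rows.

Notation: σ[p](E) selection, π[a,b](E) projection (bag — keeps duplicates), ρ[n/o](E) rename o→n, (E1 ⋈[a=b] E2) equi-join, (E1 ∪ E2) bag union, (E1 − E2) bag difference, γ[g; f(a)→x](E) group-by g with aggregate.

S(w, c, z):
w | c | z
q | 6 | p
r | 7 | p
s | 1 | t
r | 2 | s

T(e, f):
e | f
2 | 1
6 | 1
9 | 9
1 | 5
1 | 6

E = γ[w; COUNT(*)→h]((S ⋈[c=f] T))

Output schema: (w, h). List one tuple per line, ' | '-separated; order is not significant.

Stepwise |·|:
  S → 4
  T → 5
  (S ⋈[c=f] T) → 3
  γ[w; COUNT(*)→h]((S ⋈[c=f] T)) → 2

== RESULT ==
w | h
q | 1
s | 2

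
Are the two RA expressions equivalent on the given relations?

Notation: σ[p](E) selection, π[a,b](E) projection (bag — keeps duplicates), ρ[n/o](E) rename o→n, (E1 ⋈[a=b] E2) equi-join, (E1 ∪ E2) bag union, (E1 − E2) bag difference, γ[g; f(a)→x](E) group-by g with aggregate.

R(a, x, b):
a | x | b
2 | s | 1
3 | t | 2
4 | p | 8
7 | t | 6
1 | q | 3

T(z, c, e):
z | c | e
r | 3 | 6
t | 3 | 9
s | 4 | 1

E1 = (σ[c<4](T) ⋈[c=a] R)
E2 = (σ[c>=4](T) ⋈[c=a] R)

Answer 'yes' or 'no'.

E1 row counts bottom-up:
  T → 3
  σ[c<4](T) → 2
  R → 5
  (σ[c<4](T) ⋈[c=a] R) → 2
E2 row counts bottom-up:
  T → 3
  σ[c>=4](T) → 1
  R → 5
  (σ[c>=4](T) ⋈[c=a] R) → 1

E1 result:
z | c | e | a | x | b
r | 3 | 6 | 3 | t | 2
t | 3 | 9 | 3 | t | 2
E2 result:
z | c | e | a | x | b
s | 4 | 1 | 4 | p | 8
Witness: ('s', 4, 1, 4, 'p', 8) appears 0× in E1 but 1× in E2.

no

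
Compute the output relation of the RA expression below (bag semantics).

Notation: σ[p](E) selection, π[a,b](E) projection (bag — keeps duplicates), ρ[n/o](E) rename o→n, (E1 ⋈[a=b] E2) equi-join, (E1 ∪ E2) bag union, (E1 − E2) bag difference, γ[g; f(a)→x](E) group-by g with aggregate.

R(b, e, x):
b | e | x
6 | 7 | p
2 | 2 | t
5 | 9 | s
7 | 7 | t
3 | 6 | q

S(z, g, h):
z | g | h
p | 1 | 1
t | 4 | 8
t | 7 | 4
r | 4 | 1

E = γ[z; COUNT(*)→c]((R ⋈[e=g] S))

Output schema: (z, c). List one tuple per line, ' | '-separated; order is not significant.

Stepwise |·|:
  R → 5
  S → 4
  (R ⋈[e=g] S) → 2
  γ[z; COUNT(*)→c]((R ⋈[e=g] S)) → 1

== RESULT ==
z | c
t | 2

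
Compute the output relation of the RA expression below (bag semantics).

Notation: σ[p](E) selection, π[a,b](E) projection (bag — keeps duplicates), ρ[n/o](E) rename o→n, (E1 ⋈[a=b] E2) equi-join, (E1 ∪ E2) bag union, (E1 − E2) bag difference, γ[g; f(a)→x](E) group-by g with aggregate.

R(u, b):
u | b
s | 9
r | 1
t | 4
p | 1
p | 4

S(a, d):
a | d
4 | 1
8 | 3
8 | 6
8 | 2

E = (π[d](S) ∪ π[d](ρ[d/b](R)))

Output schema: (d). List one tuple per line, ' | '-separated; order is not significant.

Stepwise |·|:
  S → 4
  π[d](S) → 4
  R → 5
  ρ[d/b](R) → 5
  π[d](ρ[d/b](R)) → 5
  (π[d](S) ∪ π[d](ρ[d/b](R))) → 9

== RESULT ==
d
1
1
1
2
3
4
4
6
9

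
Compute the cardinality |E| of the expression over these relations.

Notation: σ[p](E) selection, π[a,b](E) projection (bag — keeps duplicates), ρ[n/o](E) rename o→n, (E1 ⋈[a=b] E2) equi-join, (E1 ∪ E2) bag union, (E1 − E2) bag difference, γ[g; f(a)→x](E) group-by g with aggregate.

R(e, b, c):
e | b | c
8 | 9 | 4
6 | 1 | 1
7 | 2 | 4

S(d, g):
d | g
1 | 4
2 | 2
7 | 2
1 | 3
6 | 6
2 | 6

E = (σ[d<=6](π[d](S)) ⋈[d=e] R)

Per-node cardinality:
  S → 6
  π[d](S) → 6
  σ[d<=6](π[d](S)) → 5
  R → 3
  (σ[d<=6](π[d](S)) ⋈[d=e] R) → 1

|E| = 1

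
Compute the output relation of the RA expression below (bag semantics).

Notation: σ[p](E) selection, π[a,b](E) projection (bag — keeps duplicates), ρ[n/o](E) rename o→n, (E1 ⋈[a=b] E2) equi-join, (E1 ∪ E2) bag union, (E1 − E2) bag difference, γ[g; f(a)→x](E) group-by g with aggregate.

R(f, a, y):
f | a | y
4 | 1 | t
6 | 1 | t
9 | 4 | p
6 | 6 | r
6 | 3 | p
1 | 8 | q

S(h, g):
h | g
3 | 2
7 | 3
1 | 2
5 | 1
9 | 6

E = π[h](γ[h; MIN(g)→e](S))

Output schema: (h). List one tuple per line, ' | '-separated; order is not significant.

Subexpression sizes:
  S → 5
  γ[h; MIN(g)→e](S) → 5
  π[h](γ[h; MIN(g)→e](S)) → 5

== RESULT ==
h
1
3
5
7
9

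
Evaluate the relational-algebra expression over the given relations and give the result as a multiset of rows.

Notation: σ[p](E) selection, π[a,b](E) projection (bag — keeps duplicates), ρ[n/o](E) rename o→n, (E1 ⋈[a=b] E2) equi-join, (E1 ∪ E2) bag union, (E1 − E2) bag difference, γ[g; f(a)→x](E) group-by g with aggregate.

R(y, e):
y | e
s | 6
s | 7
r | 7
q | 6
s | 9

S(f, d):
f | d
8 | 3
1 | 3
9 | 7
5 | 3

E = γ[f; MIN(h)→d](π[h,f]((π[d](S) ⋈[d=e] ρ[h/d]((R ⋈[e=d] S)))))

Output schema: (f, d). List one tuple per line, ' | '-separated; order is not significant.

Row counts bottom-up:
  S → 4
  π[d](S) → 4
  R → 5
  S → 4
  (R ⋈[e=d] S) → 2
  ρ[h/d]((R ⋈[e=d] S)) → 2
  (π[d](S) ⋈[d=e] ρ[h/d]((R ⋈[e=d] S))) → 2
  π[h,f]((π[d](S) ⋈[d=e] ρ[h/d]((R ⋈[e=d] S)))) → 2
  γ[f; MIN(h)→d](π[h,f]((π[d](S) ⋈[d=e] ρ[h/d]((R ⋈[e=d] S))))) → 1

== RESULT ==
f | d
9 | 7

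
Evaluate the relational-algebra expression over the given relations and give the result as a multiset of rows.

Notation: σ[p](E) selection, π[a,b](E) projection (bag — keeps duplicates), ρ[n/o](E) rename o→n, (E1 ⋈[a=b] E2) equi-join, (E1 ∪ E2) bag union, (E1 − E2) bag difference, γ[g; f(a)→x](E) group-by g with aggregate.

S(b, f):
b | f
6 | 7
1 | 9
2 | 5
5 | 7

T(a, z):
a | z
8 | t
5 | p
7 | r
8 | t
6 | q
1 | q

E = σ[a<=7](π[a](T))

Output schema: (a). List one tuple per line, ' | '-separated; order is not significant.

Stepwise |·|:
  T → 6
  π[a](T) → 6
  σ[a<=7](π[a](T)) → 4

== RESULT ==
a
1
5
6
7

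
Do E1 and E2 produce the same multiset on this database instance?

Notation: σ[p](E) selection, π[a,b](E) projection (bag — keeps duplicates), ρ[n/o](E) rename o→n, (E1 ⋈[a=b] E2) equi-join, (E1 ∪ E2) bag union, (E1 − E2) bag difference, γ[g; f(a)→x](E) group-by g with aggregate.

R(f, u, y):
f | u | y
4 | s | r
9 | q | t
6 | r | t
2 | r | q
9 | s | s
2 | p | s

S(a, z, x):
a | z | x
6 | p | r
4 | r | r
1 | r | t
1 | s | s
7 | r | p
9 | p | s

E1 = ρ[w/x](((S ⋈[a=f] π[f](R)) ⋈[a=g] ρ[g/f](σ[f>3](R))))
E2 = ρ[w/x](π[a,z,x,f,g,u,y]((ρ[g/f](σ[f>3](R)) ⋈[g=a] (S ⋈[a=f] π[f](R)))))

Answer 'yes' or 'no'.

E1 subexpression sizes:
  S → 6
  R → 6
  π[f](R) → 6
  (S ⋈[a=f] π[f](R)) → 4
  R → 6
  σ[f>3](R) → 4
  ρ[g/f](σ[f>3](R)) → 4
  ((S ⋈[a=f] π[f](R)) ⋈[a=g] ρ[g/f](σ[f>3](R))) → 6
  ρ[w/x](((S ⋈[a=f] π[f](R)) ⋈[a=g] ρ[g/f](σ[f>3](R)))) → 6
E2 subexpression sizes:
  R → 6
  σ[f>3](R) → 4
  ρ[g/f](σ[f>3](R)) → 4
  S → 6
  R → 6
  π[f](R) → 6
  (S ⋈[a=f] π[f](R)) → 4
  (ρ[g/f](σ[f>3](R)) ⋈[g=a] (S ⋈[a=f] π[f](R))) → 6
  π[a,z,x,f,g,u,y]((ρ[g/f](σ[f>3](R)) ⋈[g=a] (S ⋈[a=f] π[f](R)))) → 6
  ρ[w/x](π[a,z,x,f,g,u,y]((ρ[g/f](σ[f>3](R)) ⋈[g=a] (S ⋈[a=f] π[f](R))))) → 6

E1 and E2 produce the same multiset:
a | z | w | f | g | u | y
4 | r | r | 4 | 4 | s | r
6 | p | r | 6 | 6 | r | t
9 | p | s | 9 | 9 | q | t
9 | p | s | 9 | 9 | q | t
9 | p | s | 9 | 9 | s | s
9 | p | s | 9 | 9 | s | s

yes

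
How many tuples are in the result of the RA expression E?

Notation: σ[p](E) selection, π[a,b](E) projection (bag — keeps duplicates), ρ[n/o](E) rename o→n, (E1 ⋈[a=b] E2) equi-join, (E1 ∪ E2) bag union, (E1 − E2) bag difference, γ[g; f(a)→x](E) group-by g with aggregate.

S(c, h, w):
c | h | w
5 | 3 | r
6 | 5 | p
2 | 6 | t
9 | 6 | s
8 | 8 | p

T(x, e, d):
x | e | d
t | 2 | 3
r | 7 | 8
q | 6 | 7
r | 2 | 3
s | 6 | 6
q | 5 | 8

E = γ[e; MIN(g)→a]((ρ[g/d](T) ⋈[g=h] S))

Subexpression sizes:
  T → 6
  ρ[g/d](T) → 6
  S → 5
  (ρ[g/d](T) ⋈[g=h] S) → 6
  γ[e; MIN(g)→a]((ρ[g/d](T) ⋈[g=h] S)) → 4

|E| = 4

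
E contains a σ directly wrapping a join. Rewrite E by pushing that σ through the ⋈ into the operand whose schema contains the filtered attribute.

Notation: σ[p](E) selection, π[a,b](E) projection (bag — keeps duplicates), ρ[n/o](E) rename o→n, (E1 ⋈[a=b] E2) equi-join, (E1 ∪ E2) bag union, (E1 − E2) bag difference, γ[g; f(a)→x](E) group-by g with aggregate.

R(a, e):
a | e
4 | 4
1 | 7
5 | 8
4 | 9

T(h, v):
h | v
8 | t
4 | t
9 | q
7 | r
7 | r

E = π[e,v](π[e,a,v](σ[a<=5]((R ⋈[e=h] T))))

σ filters on a, owned by the left side.
E' = π[e,v](π[e,a,v]((σ[a<=5](R) ⋈[e=h] T)))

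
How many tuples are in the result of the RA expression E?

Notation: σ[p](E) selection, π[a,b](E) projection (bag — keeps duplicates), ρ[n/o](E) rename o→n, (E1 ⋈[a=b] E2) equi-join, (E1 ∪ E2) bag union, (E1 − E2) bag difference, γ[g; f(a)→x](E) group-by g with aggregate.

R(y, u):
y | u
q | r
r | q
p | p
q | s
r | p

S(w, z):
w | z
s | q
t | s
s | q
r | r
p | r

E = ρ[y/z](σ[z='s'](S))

Subexpression sizes:
  S → 5
  σ[z='s'](S) → 1
  ρ[y/z](σ[z='s'](S)) → 1

|E| = 1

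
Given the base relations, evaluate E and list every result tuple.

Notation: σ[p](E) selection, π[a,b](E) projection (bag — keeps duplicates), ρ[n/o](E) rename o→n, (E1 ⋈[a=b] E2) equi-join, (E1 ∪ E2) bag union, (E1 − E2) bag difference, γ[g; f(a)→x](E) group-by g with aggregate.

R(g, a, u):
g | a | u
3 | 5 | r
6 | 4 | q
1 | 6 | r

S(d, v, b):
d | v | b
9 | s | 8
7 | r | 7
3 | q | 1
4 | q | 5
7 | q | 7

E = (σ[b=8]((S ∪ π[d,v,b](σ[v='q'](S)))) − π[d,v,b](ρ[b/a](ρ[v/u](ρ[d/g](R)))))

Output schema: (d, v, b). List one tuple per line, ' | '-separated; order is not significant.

Per-node cardinality:
  S → 5
  S → 5
  σ[v='q'](S) → 3
  π[d,v,b](σ[v='q'](S)) → 3
  (S ∪ π[d,v,b](σ[v='q'](S))) → 8
  σ[b=8]((S ∪ π[d,v,b](σ[v='q'](S)))) → 1
  R → 3
  ρ[d/g](R) → 3
  ρ[v/u](ρ[d/g](R)) → 3
  ρ[b/a](ρ[v/u](ρ[d/g](R))) → 3
  π[d,v,b](ρ[b/a](ρ[v/u](ρ[d/g](R)))) → 3
  (σ[b=8]((S ∪ π[d,v,b](σ[v='q'](S)))) − π[d,v,b](ρ[b/a](ρ[v/u](ρ[d/g](R))))) → 1

== RESULT ==
d | v | b
9 | s | 8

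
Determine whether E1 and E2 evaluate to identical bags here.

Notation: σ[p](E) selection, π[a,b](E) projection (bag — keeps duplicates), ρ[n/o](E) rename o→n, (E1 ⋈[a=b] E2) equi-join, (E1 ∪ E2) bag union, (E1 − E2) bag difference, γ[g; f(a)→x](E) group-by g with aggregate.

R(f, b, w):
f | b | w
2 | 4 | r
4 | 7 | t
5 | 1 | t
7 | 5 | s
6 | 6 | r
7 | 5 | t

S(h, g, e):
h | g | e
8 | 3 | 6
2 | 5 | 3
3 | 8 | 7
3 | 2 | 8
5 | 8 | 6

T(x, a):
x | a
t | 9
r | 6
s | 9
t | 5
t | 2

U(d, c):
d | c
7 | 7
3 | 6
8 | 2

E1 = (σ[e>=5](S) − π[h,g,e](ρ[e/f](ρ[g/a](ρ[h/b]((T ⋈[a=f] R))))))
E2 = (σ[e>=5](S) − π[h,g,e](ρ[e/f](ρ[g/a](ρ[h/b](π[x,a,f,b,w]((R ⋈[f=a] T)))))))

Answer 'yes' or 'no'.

E1 stepwise |·|:
  S → 5
  σ[e>=5](S) → 4
  T → 5
  R → 6
  (T ⋈[a=f] R) → 3
  ρ[h/b]((T ⋈[a=f] R)) → 3
  ρ[g/a](ρ[h/b]((T ⋈[a=f] R))) → 3
  ρ[e/f](ρ[g/a](ρ[h/b]((T ⋈[a=f] R)))) → 3
  π[h,g,e](ρ[e/f](ρ[g/a](ρ[h/b]((T ⋈[a=f] R))))) → 3
  (σ[e>=5](S) − π[h,g,e](ρ[e/f](ρ[g/a](ρ[h/b]((T ⋈[a=f] R)))))) → 4
E2 stepwise |·|:
  S → 5
  σ[e>=5](S) → 4
  R → 6
  T → 5
  (R ⋈[f=a] T) → 3
  π[x,a,f,b,w]((R ⋈[f=a] T)) → 3
  ρ[h/b](π[x,a,f,b,w]((R ⋈[f=a] T))) → 3
  ρ[g/a](ρ[h/b](π[x,a,f,b,w]((R ⋈[f=a] T)))) → 3
  ρ[e/f](ρ[g/a](ρ[h/b](π[x,a,f,b,w]((R ⋈[f=a] T))))) → 3
  π[h,g,e](ρ[e/f](ρ[g/a](ρ[h/b](π[x,a,f,b,w]((R ⋈[f=a] T)))))) → 3
  (σ[e>=5](S) − π[h,g,e](ρ[e/f](ρ[g/a](ρ[h/b](π[x,a,f,b,w]((R ⋈[f=a] T))))))) → 4

E1 and E2 produce the same multiset:
h | g | e
3 | 2 | 8
3 | 8 | 7
5 | 8 | 6
8 | 3 | 6

yes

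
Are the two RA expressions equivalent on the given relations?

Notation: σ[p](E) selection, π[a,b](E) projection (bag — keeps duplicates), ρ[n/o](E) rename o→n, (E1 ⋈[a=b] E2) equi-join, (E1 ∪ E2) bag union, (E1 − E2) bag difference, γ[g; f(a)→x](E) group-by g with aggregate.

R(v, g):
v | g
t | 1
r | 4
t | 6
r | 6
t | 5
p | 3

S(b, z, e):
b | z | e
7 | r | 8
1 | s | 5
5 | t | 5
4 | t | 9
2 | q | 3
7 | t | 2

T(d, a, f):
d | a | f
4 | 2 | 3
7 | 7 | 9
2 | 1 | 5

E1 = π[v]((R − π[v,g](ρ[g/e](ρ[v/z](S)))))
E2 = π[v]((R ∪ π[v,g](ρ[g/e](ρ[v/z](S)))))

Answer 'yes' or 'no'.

E1 stepwise |·|:
  R → 6
  S → 6
  ρ[v/z](S) → 6
  ρ[g/e](ρ[v/z](S)) → 6
  π[v,g](ρ[g/e](ρ[v/z](S))) → 6
  (R − π[v,g](ρ[g/e](ρ[v/z](S)))) → 5
  π[v]((R − π[v,g](ρ[g/e](ρ[v/z](S))))) → 5
E2 stepwise |·|:
  R → 6
  S → 6
  ρ[v/z](S) → 6
  ρ[g/e](ρ[v/z](S)) → 6
  π[v,g](ρ[g/e](ρ[v/z](S))) → 6
  (R ∪ π[v,g](ρ[g/e](ρ[v/z](S)))) → 12
  π[v]((R ∪ π[v,g](ρ[g/e](ρ[v/z](S))))) → 12

E1 result:
v
p
r
r
t
t
E2 result:
v
p
q
r
r
r
s
t
t
t
t
t
t
Witness: ('q',) appears 0× in E1 but 1× in E2.

no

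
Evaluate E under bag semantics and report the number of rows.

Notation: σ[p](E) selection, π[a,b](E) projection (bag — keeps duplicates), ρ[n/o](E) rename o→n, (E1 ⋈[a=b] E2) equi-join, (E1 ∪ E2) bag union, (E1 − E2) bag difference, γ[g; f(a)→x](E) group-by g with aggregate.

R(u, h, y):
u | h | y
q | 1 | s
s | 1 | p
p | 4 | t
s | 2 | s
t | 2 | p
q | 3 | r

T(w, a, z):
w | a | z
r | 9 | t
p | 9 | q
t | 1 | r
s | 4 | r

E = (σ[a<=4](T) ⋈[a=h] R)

Subexpression sizes:
  T → 4
  σ[a<=4](T) → 2
  R → 6
  (σ[a<=4](T) ⋈[a=h] R) → 3

|E| = 3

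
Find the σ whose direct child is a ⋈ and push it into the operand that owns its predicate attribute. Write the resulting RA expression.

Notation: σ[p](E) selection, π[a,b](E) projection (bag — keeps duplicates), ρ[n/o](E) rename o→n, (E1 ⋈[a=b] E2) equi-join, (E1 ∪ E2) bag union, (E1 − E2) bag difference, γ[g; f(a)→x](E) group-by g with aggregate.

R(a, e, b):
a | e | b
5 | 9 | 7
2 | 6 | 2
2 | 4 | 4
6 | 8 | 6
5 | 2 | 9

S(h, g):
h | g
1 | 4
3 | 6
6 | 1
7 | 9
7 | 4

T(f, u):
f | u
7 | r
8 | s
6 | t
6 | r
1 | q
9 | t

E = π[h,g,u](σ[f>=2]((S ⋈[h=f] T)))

σ filters on f, owned by the right side.
E' = π[h,g,u]((S ⋈[h=f] σ[f>=2](T)))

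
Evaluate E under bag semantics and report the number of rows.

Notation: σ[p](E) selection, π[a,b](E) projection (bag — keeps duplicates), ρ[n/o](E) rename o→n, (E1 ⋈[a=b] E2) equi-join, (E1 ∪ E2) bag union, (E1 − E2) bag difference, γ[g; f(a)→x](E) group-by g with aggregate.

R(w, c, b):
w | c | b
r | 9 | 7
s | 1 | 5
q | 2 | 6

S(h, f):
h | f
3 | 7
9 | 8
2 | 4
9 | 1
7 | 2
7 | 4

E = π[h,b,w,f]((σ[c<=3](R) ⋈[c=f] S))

Row counts bottom-up:
  R → 3
  σ[c<=3](R) → 2
  S → 6
  (σ[c<=3](R) ⋈[c=f] S) → 2
  π[h,b,w,f]((σ[c<=3](R) ⋈[c=f] S)) → 2

|E| = 2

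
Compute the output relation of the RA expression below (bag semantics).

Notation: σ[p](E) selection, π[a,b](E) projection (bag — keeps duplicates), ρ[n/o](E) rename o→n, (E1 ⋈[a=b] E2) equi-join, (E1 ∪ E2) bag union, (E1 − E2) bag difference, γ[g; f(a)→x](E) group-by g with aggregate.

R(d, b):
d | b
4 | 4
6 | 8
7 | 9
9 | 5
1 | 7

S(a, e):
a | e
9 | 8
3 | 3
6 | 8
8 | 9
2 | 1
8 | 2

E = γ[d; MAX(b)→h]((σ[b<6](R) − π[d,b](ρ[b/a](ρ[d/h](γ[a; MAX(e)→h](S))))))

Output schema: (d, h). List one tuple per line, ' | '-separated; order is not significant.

Stepwise |·|:
  R → 5
  σ[b<6](R) → 2
  S → 6
  γ[a; MAX(e)→h](S) → 5
  ρ[d/h](γ[a; MAX(e)→h](S)) → 5
  ρ[b/a](ρ[d/h](γ[a; MAX(e)→h](S))) → 5
  π[d,b](ρ[b/a](ρ[d/h](γ[a; MAX(e)→h](S)))) → 5
  (σ[b<6](R) − π[d,b](ρ[b/a](ρ[d/h](γ[a; MAX(e)→h](S))))) → 2
  γ[d; MAX(b)→h]((σ[b<6](R) − π[d,b](ρ[b/a](ρ[d/h](γ[a; MAX(e)→h](S)))))) → 2

== RESULT ==
d | h
4 | 4
9 | 5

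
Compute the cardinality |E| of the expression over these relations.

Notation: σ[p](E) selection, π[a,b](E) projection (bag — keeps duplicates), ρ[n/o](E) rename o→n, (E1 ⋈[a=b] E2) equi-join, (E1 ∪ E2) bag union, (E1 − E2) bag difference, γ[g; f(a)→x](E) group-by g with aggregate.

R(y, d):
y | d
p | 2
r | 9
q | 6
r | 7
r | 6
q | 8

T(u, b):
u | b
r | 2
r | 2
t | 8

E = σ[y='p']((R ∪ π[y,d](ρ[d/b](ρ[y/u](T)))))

Per-node cardinality:
  R → 6
  T → 3
  ρ[y/u](T) → 3
  ρ[d/b](ρ[y/u](T)) → 3
  π[y,d](ρ[d/b](ρ[y/u](T))) → 3
  (R ∪ π[y,d](ρ[d/b](ρ[y/u](T)))) → 9
  σ[y='p']((R ∪ π[y,d](ρ[d/b](ρ[y/u](T))))) → 1

|E| = 1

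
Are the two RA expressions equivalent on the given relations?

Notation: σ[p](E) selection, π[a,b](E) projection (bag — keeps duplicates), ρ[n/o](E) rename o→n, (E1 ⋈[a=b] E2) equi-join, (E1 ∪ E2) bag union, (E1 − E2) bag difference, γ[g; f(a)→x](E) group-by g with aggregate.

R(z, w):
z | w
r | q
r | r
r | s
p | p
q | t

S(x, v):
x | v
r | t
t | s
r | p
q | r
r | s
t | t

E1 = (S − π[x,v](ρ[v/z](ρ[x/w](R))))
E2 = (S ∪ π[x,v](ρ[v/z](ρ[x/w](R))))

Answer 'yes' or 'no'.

E1 row counts bottom-up:
  S → 6
  R → 5
  ρ[x/w](R) → 5
  ρ[v/z](ρ[x/w](R)) → 5
  π[x,v](ρ[v/z](ρ[x/w](R))) → 5
  (S − π[x,v](ρ[v/z](ρ[x/w](R)))) → 5
E2 row counts bottom-up:
  S → 6
  R → 5
  ρ[x/w](R) → 5
  ρ[v/z](ρ[x/w](R)) → 5
  π[x,v](ρ[v/z](ρ[x/w](R))) → 5
  (S ∪ π[x,v](ρ[v/z](ρ[x/w](R)))) → 11

E1 result:
x | v
r | p
r | s
r | t
t | s
t | t
E2 result:
x | v
p | p
q | r
q | r
r | p
r | r
r | s
r | t
s | r
t | q
t | s
t | t
Witness: ('s', 'r') appears 0× in E1 but 1× in E2.

no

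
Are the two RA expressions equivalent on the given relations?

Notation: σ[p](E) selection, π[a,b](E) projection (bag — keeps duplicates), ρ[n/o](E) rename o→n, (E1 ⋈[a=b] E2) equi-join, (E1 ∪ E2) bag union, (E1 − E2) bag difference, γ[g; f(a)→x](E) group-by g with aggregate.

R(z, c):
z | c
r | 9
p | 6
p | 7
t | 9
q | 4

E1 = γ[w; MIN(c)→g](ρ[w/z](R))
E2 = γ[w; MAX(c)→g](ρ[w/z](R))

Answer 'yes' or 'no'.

E1 subexpression sizes:
  R → 5
  ρ[w/z](R) → 5
  γ[w; MIN(c)→g](ρ[w/z](R)) → 4
E2 subexpression sizes:
  R → 5
  ρ[w/z](R) → 5
  γ[w; MAX(c)→g](ρ[w/z](R)) → 4

E1 result:
w | g
p | 6
q | 4
r | 9
t | 9
E2 result:
w | g
p | 7
q | 4
r | 9
t | 9
Witness: ('p', 6) appears 1× in E1 but 0× in E2.

no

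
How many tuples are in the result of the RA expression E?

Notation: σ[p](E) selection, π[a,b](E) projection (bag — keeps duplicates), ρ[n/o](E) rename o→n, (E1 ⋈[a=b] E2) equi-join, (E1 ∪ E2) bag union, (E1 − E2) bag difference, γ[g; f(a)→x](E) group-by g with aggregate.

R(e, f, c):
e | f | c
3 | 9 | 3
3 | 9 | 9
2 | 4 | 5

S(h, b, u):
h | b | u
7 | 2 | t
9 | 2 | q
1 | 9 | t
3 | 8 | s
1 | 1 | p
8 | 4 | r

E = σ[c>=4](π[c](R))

Row counts bottom-up:
  R → 3
  π[c](R) → 3
  σ[c>=4](π[c](R)) → 2

|E| = 2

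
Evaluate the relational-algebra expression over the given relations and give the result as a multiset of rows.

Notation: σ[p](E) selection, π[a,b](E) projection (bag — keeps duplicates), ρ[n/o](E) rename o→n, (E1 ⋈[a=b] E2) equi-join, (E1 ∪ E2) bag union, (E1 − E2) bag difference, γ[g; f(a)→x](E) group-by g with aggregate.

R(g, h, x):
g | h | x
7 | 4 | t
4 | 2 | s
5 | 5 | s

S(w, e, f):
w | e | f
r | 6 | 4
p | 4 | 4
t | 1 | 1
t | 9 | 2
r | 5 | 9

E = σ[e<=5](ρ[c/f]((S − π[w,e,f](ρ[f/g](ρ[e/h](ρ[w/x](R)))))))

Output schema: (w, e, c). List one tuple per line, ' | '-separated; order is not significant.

Per-node cardinality:
  S → 5
  R → 3
  ρ[w/x](R) → 3
  ρ[e/h](ρ[w/x](R)) → 3
  ρ[f/g](ρ[e/h](ρ[w/x](R))) → 3
  π[w,e,f](ρ[f/g](ρ[e/h](ρ[w/x](R)))) → 3
  (S − π[w,e,f](ρ[f/g](ρ[e/h](ρ[w/x](R))))) → 5
  ρ[c/f]((S − π[w,e,f](ρ[f/g](ρ[e/h](ρ[w/x](R)))))) → 5
  σ[e<=5](ρ[c/f]((S − π[w,e,f](ρ[f/g](ρ[e/h](ρ[w/x](R))))))) → 3

== RESULT ==
w | e | c
p | 4 | 4
r | 5 | 9
t | 1 | 1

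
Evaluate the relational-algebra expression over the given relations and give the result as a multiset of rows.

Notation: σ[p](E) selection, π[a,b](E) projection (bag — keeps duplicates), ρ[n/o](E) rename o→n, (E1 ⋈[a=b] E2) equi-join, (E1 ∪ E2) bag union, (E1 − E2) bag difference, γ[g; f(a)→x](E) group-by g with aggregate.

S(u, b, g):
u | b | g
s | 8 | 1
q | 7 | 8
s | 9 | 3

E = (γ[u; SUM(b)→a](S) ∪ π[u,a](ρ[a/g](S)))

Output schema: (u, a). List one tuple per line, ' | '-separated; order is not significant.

Stepwise |·|:
  S → 3
  γ[u; SUM(b)→a](S) → 2
  S → 3
  ρ[a/g](S) → 3
  π[u,a](ρ[a/g](S)) → 3
  (γ[u; SUM(b)→a](S) ∪ π[u,a](ρ[a/g](S))) → 5

== RESULT ==
u | a
q | 7
q | 8
s | 1
s | 3
s | 17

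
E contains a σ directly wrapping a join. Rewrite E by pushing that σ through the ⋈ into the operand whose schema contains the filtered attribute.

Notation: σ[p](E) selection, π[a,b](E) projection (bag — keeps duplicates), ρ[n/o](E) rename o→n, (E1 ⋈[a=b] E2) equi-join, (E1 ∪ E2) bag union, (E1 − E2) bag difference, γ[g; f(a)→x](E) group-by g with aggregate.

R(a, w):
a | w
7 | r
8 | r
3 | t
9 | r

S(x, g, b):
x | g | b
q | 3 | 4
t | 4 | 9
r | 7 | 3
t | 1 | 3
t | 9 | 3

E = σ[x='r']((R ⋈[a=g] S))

σ filters on x, owned by the right side.
E' = (R ⋈[a=g] σ[x='r'](S))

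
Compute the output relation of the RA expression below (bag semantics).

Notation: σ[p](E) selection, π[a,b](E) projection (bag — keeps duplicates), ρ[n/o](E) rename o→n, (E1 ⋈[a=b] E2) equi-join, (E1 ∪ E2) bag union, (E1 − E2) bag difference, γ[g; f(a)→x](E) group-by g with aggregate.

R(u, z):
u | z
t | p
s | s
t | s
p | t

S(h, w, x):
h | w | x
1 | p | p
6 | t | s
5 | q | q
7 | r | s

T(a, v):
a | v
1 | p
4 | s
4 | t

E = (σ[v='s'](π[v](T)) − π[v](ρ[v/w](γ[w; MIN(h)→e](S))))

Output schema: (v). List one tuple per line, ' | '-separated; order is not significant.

Per-node cardinality:
  T → 3
  π[v](T) → 3
  σ[v='s'](π[v](T)) → 1
  S → 4
  γ[w; MIN(h)→e](S) → 4
  ρ[v/w](γ[w; MIN(h)→e](S)) → 4
  π[v](ρ[v/w](γ[w; MIN(h)→e](S))) → 4
  (σ[v='s'](π[v](T)) − π[v](ρ[v/w](γ[w; MIN(h)→e](S)))) → 1

== RESULT ==
v
s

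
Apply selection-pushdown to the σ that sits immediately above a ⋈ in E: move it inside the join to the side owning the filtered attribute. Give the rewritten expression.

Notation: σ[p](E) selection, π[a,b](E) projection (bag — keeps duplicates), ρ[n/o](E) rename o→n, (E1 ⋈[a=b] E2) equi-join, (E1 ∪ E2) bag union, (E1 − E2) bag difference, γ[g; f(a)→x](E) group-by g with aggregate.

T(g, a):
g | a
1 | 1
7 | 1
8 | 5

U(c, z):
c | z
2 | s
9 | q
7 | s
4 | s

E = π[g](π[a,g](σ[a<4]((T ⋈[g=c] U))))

σ filters on a, owned by the left side.
E' = π[g](π[a,g]((σ[a<4](T) ⋈[g=c] U)))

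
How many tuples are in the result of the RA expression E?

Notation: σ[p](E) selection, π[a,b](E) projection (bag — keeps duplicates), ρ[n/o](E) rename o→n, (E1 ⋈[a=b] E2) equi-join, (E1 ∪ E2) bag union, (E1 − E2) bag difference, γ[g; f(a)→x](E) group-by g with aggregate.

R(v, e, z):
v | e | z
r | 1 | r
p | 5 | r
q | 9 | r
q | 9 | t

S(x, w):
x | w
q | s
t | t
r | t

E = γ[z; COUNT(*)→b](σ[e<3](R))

Per-node cardinality:
  R → 4
  σ[e<3](R) → 1
  γ[z; COUNT(*)→b](σ[e<3](R)) → 1

|E| = 1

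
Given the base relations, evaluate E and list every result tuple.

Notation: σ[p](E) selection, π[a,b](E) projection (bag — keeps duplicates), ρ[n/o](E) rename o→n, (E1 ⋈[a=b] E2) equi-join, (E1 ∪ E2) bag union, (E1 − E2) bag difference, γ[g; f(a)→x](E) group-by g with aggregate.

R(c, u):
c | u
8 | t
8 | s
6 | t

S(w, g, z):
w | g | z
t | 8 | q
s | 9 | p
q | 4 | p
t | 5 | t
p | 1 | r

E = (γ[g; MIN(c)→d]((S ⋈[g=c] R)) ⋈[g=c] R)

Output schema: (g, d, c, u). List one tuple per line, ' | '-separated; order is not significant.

Row counts bottom-up:
  S → 5
  R → 3
  (S ⋈[g=c] R) → 2
  γ[g; MIN(c)→d]((S ⋈[g=c] R)) → 1
  R → 3
  (γ[g; MIN(c)→d]((S ⋈[g=c] R)) ⋈[g=c] R) → 2

== RESULT ==
g | d | c | u
8 | 8 | 8 | s
8 | 8 | 8 | t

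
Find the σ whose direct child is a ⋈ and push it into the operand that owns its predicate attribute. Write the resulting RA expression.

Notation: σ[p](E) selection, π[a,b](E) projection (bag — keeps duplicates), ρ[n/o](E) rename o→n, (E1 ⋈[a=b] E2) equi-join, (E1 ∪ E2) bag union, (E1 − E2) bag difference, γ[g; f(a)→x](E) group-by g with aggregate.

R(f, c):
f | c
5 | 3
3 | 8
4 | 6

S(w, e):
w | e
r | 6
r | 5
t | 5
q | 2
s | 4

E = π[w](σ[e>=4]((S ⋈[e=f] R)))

σ filters on e, owned by the left side.
E' = π[w]((σ[e>=4](S) ⋈[e=f] R))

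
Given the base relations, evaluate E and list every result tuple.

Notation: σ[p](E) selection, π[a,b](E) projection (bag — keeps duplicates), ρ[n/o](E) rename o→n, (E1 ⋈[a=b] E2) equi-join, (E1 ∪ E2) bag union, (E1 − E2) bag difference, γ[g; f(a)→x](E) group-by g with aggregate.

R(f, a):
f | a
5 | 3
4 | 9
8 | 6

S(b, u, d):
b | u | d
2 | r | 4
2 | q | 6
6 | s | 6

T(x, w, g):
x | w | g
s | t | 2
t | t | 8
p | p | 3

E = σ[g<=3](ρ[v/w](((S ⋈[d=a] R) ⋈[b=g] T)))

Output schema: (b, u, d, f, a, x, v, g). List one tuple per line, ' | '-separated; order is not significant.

Stepwise |·|:
  S → 3
  R → 3
  (S ⋈[d=a] R) → 2
  T → 3
  ((S ⋈[d=a] R) ⋈[b=g] T) → 1
  ρ[v/w](((S ⋈[d=a] R) ⋈[b=g] T)) → 1
  σ[g<=3](ρ[v/w](((S ⋈[d=a] R) ⋈[b=g] T))) → 1

== RESULT ==
b | u | d | f | a | x | v | g
2 | q | 6 | 8 | 6 | s | t | 2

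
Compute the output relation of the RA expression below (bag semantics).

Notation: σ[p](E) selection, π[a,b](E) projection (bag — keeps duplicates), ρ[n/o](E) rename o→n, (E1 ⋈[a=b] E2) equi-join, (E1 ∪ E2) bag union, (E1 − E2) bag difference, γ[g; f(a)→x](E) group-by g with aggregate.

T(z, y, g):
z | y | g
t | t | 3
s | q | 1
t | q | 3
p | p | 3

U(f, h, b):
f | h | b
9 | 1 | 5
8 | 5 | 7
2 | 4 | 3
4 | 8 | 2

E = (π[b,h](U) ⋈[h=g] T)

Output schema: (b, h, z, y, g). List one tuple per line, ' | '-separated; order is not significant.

Stepwise |·|:
  U → 4
  π[b,h](U) → 4
  T → 4
  (π[b,h](U) ⋈[h=g] T) → 1

== RESULT ==
b | h | z | y | g
5 | 1 | s | q | 1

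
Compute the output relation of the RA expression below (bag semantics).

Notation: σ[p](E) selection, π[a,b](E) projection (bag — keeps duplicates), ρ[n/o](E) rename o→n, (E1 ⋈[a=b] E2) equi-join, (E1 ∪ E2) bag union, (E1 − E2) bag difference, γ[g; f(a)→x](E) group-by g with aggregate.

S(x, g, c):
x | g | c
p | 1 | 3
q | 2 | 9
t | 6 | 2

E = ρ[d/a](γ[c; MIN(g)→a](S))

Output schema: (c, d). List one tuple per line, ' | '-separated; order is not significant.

Row counts bottom-up:
  S → 3
  γ[c; MIN(g)→a](S) → 3
  ρ[d/a](γ[c; MIN(g)→a](S)) → 3

== RESULT ==
c | d
2 | 6
3 | 1
9 | 2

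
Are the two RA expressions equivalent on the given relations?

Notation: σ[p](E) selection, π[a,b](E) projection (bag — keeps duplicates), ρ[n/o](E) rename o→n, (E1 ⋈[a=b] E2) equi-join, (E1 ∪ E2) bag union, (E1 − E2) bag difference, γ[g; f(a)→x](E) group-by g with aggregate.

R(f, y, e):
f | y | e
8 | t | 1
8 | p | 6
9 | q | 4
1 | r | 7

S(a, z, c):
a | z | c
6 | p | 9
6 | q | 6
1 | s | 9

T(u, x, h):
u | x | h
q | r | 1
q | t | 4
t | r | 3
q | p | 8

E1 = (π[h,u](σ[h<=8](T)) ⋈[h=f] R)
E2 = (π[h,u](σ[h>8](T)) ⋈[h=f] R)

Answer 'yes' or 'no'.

E1 subexpression sizes:
  T → 4
  σ[h<=8](T) → 4
  π[h,u](σ[h<=8](T)) → 4
  R → 4
  (π[h,u](σ[h<=8](T)) ⋈[h=f] R) → 3
E2 subexpression sizes:
  T → 4
  σ[h>8](T) → 0
  π[h,u](σ[h>8](T)) → 0
  R → 4
  (π[h,u](σ[h>8](T)) ⋈[h=f] R) → 0

E1 result:
h | u | f | y | e
1 | q | 1 | r | 7
8 | q | 8 | p | 6
8 | q | 8 | t | 1
E2 result:
h | u | f | y | e
(0 rows)
Witness: (8, 'q', 8, 'p', 6) appears 1× in E1 but 0× in E2.

no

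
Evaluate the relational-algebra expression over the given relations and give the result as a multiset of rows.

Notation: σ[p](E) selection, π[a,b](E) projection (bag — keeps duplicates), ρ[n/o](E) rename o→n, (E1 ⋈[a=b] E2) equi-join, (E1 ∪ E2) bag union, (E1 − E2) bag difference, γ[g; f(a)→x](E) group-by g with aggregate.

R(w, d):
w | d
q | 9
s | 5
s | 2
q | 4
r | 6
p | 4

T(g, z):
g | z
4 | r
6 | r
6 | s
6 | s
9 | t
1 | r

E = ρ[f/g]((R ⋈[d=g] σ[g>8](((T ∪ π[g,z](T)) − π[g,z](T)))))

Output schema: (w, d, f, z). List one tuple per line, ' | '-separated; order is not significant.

Subexpression sizes:
  R → 6
  T → 6
  T → 6
  π[g,z](T) → 6
  (T ∪ π[g,z](T)) → 12
  T → 6
  π[g,z](T) → 6
  ((T ∪ π[g,z](T)) − π[g,z](T)) → 6
  σ[g>8](((T ∪ π[g,z](T)) − π[g,z](T))) → 1
  (R ⋈[d=g] σ[g>8](((T ∪ π[g,z](T)) − π[g,z](T)))) → 1
  ρ[f/g]((R ⋈[d=g] σ[g>8](((T ∪ π[g,z](T)) − π[g,z](T))))) → 1

== RESULT ==
w | d | f | z
q | 9 | 9 | t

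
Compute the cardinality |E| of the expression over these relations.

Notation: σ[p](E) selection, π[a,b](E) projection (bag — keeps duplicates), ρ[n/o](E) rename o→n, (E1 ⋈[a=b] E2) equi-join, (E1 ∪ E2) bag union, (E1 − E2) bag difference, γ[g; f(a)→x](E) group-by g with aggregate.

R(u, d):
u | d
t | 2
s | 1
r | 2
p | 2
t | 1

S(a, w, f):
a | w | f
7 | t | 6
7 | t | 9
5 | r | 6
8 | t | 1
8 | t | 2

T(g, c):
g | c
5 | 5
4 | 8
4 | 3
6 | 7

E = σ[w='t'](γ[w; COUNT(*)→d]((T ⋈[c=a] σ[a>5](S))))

Stepwise |·|:
  T → 4
  S → 5
  σ[a>5](S) → 4
  (T ⋈[c=a] σ[a>5](S)) → 4
  γ[w; COUNT(*)→d]((T ⋈[c=a] σ[a>5](S))) → 1
  σ[w='t'](γ[w; COUNT(*)→d]((T ⋈[c=a] σ[a>5](S)))) → 1

|E| = 1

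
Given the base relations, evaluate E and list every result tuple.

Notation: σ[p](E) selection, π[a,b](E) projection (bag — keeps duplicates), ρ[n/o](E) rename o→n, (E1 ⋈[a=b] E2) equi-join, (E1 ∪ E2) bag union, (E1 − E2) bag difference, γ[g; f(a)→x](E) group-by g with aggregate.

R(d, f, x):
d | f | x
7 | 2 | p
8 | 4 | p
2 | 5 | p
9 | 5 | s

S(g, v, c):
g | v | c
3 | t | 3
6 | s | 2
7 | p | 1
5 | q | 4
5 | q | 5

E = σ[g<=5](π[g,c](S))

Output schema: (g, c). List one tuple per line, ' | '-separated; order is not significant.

Stepwise |·|:
  S → 5
  π[g,c](S) → 5
  σ[g<=5](π[g,c](S)) → 3

== RESULT ==
g | c
3 | 3
5 | 4
5 | 5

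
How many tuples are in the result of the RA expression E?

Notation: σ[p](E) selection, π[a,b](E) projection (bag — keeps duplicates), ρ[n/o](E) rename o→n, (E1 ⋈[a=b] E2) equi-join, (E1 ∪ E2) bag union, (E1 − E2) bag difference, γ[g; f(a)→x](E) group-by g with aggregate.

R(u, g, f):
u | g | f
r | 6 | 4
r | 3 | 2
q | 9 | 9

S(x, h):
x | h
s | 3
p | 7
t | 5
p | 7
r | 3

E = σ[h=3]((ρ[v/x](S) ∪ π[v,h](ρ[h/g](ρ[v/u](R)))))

Row counts bottom-up:
  S → 5
  ρ[v/x](S) → 5
  R → 3
  ρ[v/u](R) → 3
  ρ[h/g](ρ[v/u](R)) → 3
  π[v,h](ρ[h/g](ρ[v/u](R))) → 3
  (ρ[v/x](S) ∪ π[v,h](ρ[h/g](ρ[v/u](R)))) → 8
  σ[h=3]((ρ[v/x](S) ∪ π[v,h](ρ[h/g](ρ[v/u](R))))) → 3

|E| = 3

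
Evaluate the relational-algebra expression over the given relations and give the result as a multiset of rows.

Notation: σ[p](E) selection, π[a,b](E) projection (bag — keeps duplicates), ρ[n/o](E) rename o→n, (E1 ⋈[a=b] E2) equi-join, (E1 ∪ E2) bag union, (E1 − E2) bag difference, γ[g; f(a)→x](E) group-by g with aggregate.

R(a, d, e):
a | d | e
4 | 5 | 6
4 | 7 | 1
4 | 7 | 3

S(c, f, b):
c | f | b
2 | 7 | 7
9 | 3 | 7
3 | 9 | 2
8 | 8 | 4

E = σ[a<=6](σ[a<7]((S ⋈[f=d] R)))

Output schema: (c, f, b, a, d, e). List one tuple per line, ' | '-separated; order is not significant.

Subexpression sizes:
  S → 4
  R → 3
  (S ⋈[f=d] R) → 2
  σ[a<7]((S ⋈[f=d] R)) → 2
  σ[a<=6](σ[a<7]((S ⋈[f=d] R))) → 2

== RESULT ==
c | f | b | a | d | e
2 | 7 | 7 | 4 | 7 | 1
2 | 7 | 7 | 4 | 7 | 3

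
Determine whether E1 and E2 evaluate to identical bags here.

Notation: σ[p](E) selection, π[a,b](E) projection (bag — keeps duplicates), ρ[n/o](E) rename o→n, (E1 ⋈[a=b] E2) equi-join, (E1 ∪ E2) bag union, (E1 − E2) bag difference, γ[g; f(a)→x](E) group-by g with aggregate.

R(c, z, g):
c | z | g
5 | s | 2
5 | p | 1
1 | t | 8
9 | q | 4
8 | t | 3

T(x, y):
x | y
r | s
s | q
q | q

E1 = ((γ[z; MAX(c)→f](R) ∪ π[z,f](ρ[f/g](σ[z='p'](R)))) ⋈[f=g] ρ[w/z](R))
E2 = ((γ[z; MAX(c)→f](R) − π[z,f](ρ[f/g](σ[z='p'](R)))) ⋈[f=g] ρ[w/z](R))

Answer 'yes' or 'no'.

E1 per-node cardinality:
  R → 5
  γ[z; MAX(c)→f](R) → 4
  R → 5
  σ[z='p'](R) → 1
  ρ[f/g](σ[z='p'](R)) → 1
  π[z,f](ρ[f/g](σ[z='p'](R))) → 1
  (γ[z; MAX(c)→f](R) ∪ π[z,f](ρ[f/g](σ[z='p'](R)))) → 5
  R → 5
  ρ[w/z](R) → 5
  ((γ[z; MAX(c)→f](R) ∪ π[z,f](ρ[f/g](σ[z='p'](R)))) ⋈[f=g] ρ[w/z](R)) → 2
E2 per-node cardinality:
  R → 5
  γ[z; MAX(c)→f](R) → 4
  R → 5
  σ[z='p'](R) → 1
  ρ[f/g](σ[z='p'](R)) → 1
  π[z,f](ρ[f/g](σ[z='p'](R))) → 1
  (γ[z; MAX(c)→f](R) − π[z,f](ρ[f/g](σ[z='p'](R)))) → 4
  R → 5
  ρ[w/z](R) → 5
  ((γ[z; MAX(c)→f](R) − π[z,f](ρ[f/g](σ[z='p'](R)))) ⋈[f=g] ρ[w/z](R)) → 1

E1 result:
z | f | c | w | g
p | 1 | 5 | p | 1
t | 8 | 1 | t | 8
E2 result:
z | f | c | w | g
t | 8 | 1 | t | 8
Witness: ('p', 1, 5, 'p', 1) appears 1× in E1 but 0× in E2.

no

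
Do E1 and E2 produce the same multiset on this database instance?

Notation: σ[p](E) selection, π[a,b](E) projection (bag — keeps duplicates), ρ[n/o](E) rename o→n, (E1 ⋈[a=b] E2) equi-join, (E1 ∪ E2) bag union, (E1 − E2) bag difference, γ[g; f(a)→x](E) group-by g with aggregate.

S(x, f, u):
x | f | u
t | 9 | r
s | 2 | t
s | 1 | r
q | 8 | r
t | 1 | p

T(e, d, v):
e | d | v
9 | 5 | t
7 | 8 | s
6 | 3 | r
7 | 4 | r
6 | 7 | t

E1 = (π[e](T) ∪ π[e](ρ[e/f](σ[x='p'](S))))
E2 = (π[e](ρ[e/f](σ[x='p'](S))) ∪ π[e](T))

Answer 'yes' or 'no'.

E1 subexpression sizes:
  T → 5
  π[e](T) → 5
  S → 5
  σ[x='p'](S) → 0
  ρ[e/f](σ[x='p'](S)) → 0
  π[e](ρ[e/f](σ[x='p'](S))) → 0
  (π[e](T) ∪ π[e](ρ[e/f](σ[x='p'](S)))) → 5
E2 subexpression sizes:
  S → 5
  σ[x='p'](S) → 0
  ρ[e/f](σ[x='p'](S)) → 0
  π[e](ρ[e/f](σ[x='p'](S))) → 0
  T → 5
  π[e](T) → 5
  (π[e](ρ[e/f](σ[x='p'](S))) ∪ π[e](T)) → 5

E1 and E2 produce the same multiset:
e
6
6
7
7
9

yes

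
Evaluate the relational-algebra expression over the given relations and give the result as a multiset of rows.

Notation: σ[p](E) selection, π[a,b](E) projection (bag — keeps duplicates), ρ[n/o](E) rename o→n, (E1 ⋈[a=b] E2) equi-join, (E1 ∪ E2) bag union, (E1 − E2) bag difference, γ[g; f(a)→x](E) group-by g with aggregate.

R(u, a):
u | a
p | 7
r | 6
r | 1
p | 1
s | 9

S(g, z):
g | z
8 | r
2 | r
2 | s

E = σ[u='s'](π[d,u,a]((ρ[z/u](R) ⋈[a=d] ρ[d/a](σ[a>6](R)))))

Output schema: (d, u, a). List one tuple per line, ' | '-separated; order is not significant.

Stepwise |·|:
  R → 5
  ρ[z/u](R) → 5
  R → 5
  σ[a>6](R) → 2
  ρ[d/a](σ[a>6](R)) → 2
  (ρ[z/u](R) ⋈[a=d] ρ[d/a](σ[a>6](R))) → 2
  π[d,u,a]((ρ[z/u](R) ⋈[a=d] ρ[d/a](σ[a>6](R)))) → 2
  σ[u='s'](π[d,u,a]((ρ[z/u](R) ⋈[a=d] ρ[d/a](σ[a>6](R))))) → 1

== RESULT ==
d | u | a
9 | s | 9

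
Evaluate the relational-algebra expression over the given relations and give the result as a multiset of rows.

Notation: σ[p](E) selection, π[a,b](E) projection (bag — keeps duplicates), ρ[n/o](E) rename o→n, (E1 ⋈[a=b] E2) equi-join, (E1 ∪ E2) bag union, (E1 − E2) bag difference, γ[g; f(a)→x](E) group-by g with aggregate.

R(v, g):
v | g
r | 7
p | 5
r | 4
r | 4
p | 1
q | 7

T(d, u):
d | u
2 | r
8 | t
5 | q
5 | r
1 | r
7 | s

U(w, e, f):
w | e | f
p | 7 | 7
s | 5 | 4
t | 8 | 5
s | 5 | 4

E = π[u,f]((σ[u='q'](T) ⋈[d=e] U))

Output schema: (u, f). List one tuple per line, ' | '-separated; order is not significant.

Subexpression sizes:
  T → 6
  σ[u='q'](T) → 1
  U → 4
  (σ[u='q'](T) ⋈[d=e] U) → 2
  π[u,f]((σ[u='q'](T) ⋈[d=e] U)) → 2

== RESULT ==
u | f
q | 4
q | 4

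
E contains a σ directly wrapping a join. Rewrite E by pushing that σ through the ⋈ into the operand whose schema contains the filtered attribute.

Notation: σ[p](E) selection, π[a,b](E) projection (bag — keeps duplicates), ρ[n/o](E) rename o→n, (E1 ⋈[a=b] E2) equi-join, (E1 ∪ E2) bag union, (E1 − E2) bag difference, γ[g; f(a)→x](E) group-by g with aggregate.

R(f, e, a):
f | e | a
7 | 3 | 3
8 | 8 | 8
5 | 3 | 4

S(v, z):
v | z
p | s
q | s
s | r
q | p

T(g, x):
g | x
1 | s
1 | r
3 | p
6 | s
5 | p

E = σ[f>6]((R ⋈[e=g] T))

σ filters on f, owned by the left side.
E' = (σ[f>6](R) ⋈[e=g] T)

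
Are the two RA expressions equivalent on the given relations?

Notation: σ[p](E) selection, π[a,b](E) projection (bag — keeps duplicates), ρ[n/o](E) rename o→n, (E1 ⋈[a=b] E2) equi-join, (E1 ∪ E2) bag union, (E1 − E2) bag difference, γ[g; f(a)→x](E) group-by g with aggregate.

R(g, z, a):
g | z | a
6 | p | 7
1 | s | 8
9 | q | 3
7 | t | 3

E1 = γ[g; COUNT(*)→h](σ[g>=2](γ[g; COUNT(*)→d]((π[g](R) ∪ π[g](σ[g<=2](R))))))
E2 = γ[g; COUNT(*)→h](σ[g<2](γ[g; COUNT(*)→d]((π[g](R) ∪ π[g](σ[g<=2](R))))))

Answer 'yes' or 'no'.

E1 per-node cardinality:
  R → 4
  π[g](R) → 4
  R → 4
  σ[g<=2](R) → 1
  π[g](σ[g<=2](R)) → 1
  (π[g](R) ∪ π[g](σ[g<=2](R))) → 5
  γ[g; COUNT(*)→d]((π[g](R) ∪ π[g](σ[g<=2](R)))) → 4
  σ[g>=2](γ[g; COUNT(*)→d]((π[g](R) ∪ π[g](σ[g<=2](R))))) → 3
  γ[g; COUNT(*)→h](σ[g>=2](γ[g; COUNT(*)→d]((π[g](R) ∪ π[g](σ[g<=2](R)))))) → 3
E2 per-node cardinality:
  R → 4
  π[g](R) → 4
  R → 4
  σ[g<=2](R) → 1
  π[g](σ[g<=2](R)) → 1
  (π[g](R) ∪ π[g](σ[g<=2](R))) → 5
  γ[g; COUNT(*)→d]((π[g](R) ∪ π[g](σ[g<=2](R)))) → 4
  σ[g<2](γ[g; COUNT(*)→d]((π[g](R) ∪ π[g](σ[g<=2](R))))) → 1
  γ[g; COUNT(*)→h](σ[g<2](γ[g; COUNT(*)→d]((π[g](R) ∪ π[g](σ[g<=2](R)))))) → 1

E1 result:
g | h
6 | 1
7 | 1
9 | 1
E2 result:
g | h
1 | 1
Witness: (6, 1) appears 1× in E1 but 0× in E2.

no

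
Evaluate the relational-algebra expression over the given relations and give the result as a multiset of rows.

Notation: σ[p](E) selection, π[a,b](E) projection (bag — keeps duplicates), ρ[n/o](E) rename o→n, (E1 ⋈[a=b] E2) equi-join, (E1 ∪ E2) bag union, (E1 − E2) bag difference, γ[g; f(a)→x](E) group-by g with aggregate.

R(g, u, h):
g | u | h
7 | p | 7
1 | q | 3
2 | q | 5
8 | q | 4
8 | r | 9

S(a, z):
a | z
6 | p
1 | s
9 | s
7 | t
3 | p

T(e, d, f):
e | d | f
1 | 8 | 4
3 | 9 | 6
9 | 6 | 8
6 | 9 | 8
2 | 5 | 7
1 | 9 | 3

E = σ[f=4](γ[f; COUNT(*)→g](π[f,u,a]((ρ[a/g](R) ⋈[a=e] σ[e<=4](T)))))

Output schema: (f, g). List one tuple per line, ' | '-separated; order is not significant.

Per-node cardinality:
  R → 5
  ρ[a/g](R) → 5
  T → 6
  σ[e<=4](T) → 4
  (ρ[a/g](R) ⋈[a=e] σ[e<=4](T)) → 3
  π[f,u,a]((ρ[a/g](R) ⋈[a=e] σ[e<=4](T))) → 3
  γ[f; COUNT(*)→g](π[f,u,a]((ρ[a/g](R) ⋈[a=e] σ[e<=4](T)))) → 3
  σ[f=4](γ[f; COUNT(*)→g](π[f,u,a]((ρ[a/g](R) ⋈[a=e] σ[e<=4](T))))) → 1

== RESULT ==
f | g
4 | 1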